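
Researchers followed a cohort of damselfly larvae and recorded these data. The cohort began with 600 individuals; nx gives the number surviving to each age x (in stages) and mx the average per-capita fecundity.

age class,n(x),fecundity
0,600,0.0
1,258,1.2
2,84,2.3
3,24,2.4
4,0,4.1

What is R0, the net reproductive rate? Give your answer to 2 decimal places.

0.93

lx = nx/n0 = nx/600: 1, 0.43, 0.14, 0.04, 0
lx·mx by age: 0, 0.516, 0.322, 0.096, 0
R0 = Σ lx·mx = 0.934 → 0.93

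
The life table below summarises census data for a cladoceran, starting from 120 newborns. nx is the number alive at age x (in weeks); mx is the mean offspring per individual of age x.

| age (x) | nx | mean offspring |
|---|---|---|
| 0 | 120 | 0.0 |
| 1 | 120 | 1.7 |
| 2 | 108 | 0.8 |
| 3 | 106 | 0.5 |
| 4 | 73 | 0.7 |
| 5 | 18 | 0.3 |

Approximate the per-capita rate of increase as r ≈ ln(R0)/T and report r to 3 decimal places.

0.627

lx = nx/n0 = nx/120: 1, 1, 0.9, 0.88333…, 0.60833…, 0.15
R0 = Σ lx·mx = 0 + 1.7 + 0.72 + 0.44167… + 0.42583… + 0.045 = 3.3325…
Σ x·lx·mx = 6.393333…; T = 6.393333…/3.3325… = 1.91848…
r ≈ ln(R0)/T = ln(3.3325…)/1.91848… = 0.62744… → 0.627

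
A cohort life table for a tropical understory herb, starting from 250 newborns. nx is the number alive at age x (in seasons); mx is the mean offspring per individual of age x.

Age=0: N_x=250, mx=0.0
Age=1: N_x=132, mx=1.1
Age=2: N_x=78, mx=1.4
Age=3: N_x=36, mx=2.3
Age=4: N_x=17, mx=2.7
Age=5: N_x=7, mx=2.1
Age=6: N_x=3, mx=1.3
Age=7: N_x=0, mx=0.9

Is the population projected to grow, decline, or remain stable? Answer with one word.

growing

lx = nx/n0 = nx/250: 1, 0.528, 0.312, 0.144, 0.068, 0.028, 0.012, 0
R0 = Σ lx·mx = 0 + 0.5808 + 0.4368 + 0.3312 + 0.1836 + 0.0588 + 0.0156 + 0 = 1.6068
R0 > 1, so the population is growing.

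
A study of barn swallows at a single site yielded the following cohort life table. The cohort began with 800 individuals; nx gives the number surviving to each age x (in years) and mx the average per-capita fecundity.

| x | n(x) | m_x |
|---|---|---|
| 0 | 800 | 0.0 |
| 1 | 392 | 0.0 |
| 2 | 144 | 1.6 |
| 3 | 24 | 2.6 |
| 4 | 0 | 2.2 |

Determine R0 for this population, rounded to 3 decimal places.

lx = nx/n0 = nx/800: 1, 0.49, 0.18, 0.03, 0
lx·mx by age: 0, 0, 0.288, 0.078, 0
R0 = Σ lx·mx = 0.366 → 0.366

0.366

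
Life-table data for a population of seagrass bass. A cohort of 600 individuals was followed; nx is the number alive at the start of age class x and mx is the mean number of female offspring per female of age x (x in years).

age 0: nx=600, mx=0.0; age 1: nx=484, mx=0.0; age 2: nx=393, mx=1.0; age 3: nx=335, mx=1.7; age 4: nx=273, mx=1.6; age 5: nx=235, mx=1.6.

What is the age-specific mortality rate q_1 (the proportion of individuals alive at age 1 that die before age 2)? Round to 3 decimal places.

0.188

lx = nx/n0 = nx/600: 1, 0.80667…, 0.655, 0.55833…, 0.455, 0.39167…
q_1 = (l_1 − l_2) / l_1 = (0.806667… − 0.655) / 0.806667…
     = 0.151667… / 0.806667… = 0.188017… → 0.188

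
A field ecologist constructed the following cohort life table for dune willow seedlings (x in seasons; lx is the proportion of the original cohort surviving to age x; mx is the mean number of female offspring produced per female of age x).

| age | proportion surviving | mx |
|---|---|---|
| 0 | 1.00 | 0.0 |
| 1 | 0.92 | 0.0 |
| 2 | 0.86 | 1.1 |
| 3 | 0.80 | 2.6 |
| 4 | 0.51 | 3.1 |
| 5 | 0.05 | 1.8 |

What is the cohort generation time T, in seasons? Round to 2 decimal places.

3.17

lx·mx: 0, 0, 0.946, 2.08, 1.581, 0.09 → R0 = 4.697
x·lx·mx: 0, 0, 1.892, 6.24, 6.324, 0.45 → Σ = 14.906
T = 14.906 / 4.697 = 3.173515… → 3.17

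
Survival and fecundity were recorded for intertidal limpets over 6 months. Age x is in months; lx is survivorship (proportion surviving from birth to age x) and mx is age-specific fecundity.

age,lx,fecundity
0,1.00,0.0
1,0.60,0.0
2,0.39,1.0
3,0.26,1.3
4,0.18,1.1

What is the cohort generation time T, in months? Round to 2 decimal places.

lx·mx: 0, 0, 0.39, 0.338, 0.198 → R0 = 0.926
x·lx·mx: 0, 0, 0.78, 1.014, 0.792 → Σ = 2.586
T = 2.586 / 0.926 = 2.792657… → 2.79

2.79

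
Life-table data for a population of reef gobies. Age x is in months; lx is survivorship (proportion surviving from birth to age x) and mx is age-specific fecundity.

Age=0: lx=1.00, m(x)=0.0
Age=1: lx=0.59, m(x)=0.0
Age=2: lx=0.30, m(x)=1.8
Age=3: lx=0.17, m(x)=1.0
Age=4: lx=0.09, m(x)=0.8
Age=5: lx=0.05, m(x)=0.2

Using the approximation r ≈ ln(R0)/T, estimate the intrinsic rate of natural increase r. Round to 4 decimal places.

R0 = Σ lx·mx = 0 + 0 + 0.54 + 0.17 + 0.072 + 0.01 = 0.792
Σ x·lx·mx = 1.928; T = 1.928/0.792 = 2.43434…
r ≈ ln(R0)/T = ln(0.792)/2.43434… = -0.095793… → -0.0958

-0.0958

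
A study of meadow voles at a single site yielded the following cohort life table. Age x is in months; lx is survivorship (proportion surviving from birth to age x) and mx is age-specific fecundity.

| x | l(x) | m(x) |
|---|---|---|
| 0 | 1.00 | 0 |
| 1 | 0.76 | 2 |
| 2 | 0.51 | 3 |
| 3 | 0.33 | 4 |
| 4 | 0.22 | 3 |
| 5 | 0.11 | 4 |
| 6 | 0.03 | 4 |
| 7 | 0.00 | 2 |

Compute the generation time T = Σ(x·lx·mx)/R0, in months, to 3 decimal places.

2.522

lx·mx: 0, 1.52, 1.53, 1.32, 0.66, 0.44, 0.12, 0 → R0 = 5.59
x·lx·mx: 0, 1.52, 3.06, 3.96, 2.64, 2.2, 0.72, 0 → Σ = 14.1
T = 14.1 / 5.59 = 2.522361… → 2.522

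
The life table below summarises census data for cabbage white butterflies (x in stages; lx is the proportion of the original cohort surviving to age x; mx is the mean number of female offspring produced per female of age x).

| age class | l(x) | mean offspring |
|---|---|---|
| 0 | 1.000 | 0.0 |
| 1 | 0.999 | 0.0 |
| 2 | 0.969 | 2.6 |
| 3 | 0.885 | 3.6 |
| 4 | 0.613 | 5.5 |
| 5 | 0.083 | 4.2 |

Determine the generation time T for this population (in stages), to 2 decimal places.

3.16

lx·mx: 0, 0, 2.5194, 3.186, 3.3715, 0.3486 → R0 = 9.4255
x·lx·mx: 0, 0, 5.0388, 9.558, 13.486, 1.743 → Σ = 29.8258
T = 29.8258 / 9.4255 = 3.164373… → 3.16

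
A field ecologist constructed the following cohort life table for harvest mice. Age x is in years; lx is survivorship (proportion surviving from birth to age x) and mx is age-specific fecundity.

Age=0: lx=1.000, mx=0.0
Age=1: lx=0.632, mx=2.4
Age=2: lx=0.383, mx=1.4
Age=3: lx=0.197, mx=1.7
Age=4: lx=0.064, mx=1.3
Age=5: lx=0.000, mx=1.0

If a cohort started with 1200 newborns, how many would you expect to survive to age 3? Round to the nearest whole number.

Expected survivors = N0 · l_3 = 1200 × 0.197 = 236.4 → 236

236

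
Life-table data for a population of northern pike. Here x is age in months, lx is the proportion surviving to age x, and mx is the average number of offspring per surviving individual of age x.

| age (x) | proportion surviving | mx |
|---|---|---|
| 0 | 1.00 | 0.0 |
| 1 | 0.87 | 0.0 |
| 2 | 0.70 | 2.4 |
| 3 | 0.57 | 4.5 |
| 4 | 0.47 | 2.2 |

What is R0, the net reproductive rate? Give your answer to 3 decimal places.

5.279

lx·mx by age: 0, 0, 1.68, 2.565, 1.034
R0 = Σ lx·mx = 5.279 → 5.279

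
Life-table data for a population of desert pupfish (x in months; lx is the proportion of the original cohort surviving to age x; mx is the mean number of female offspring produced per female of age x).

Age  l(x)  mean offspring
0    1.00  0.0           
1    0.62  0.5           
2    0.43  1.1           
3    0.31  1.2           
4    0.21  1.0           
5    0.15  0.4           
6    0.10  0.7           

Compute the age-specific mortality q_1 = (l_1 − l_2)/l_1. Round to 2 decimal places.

0.31

q_1 = (l_1 − l_2) / l_1 = (0.62 − 0.43) / 0.62
     = 0.19 / 0.62 = 0.306452… → 0.31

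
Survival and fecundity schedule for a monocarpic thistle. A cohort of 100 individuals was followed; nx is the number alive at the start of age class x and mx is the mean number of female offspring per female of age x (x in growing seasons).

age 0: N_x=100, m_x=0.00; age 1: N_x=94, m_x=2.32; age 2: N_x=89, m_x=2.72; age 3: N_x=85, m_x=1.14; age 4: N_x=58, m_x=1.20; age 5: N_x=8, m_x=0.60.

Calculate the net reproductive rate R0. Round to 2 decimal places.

lx = nx/n0 = nx/100: 1, 0.94, 0.89, 0.85, 0.58, 0.08
lx·mx by age: 0, 2.1808, 2.4208, 0.969, 0.696, 0.048
R0 = Σ lx·mx = 6.3146 → 6.31

6.31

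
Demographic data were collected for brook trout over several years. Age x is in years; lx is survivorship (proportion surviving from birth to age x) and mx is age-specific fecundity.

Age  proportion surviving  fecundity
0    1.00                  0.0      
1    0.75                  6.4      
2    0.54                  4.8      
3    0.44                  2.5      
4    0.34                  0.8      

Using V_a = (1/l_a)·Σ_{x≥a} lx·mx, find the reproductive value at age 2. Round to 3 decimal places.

7.341

lx·mx for x ≥ 2: 2.592, 1.1, 0.272 → sum = 3.964
V_2 = 3.964 / l_2 = 3.964 / 0.54 = 7.340741… → 7.341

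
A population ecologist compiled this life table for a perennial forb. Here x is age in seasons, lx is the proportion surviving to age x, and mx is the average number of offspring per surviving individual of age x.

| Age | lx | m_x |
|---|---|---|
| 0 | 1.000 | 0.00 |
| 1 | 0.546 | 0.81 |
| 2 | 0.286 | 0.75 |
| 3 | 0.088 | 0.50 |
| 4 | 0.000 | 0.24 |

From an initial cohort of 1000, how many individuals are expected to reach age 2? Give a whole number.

Expected survivors = N0 · l_2 = 1000 × 0.286 = 286 → 286

286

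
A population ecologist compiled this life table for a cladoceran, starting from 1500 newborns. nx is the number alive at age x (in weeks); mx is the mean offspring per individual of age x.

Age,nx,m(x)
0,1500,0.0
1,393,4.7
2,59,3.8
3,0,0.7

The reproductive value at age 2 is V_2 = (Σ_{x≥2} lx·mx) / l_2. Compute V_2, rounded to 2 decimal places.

lx = nx/n0 = nx/1500: 1, 0.262, 0.03933…, 0
lx·mx for x ≥ 2: 0.149467…, 0 → sum = 0.149467…
V_2 = 0.149467… / l_2 = 0.149467… / 0.039333… = 3.8… → 3.80

3.80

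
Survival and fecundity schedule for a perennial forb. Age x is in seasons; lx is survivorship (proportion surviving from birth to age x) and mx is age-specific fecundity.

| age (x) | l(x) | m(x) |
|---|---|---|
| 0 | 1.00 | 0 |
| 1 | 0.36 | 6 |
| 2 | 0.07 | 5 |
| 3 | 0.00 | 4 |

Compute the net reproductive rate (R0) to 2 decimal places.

lx·mx by age: 0, 2.16, 0.35, 0
R0 = Σ lx·mx = 2.51 → 2.51

2.51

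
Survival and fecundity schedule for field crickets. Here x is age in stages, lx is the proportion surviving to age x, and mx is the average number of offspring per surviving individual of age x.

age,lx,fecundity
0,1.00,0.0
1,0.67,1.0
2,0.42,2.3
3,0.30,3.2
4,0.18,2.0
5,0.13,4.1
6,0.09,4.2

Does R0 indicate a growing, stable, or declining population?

R0 = Σ lx·mx = 0 + 0.67 + 0.966 + 0.96 + 0.36 + 0.533 + 0.378 = 3.867
R0 > 1, so the population is growing.

growing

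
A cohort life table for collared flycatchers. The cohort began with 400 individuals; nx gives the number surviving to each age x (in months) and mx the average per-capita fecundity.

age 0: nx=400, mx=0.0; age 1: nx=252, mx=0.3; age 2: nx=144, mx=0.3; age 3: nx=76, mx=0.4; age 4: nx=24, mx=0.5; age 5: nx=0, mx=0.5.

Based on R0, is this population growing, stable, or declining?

lx = nx/n0 = nx/400: 1, 0.63, 0.36, 0.19, 0.06, 0
R0 = Σ lx·mx = 0 + 0.189 + 0.108 + 0.076 + 0.03 + 0 = 0.403
R0 < 1, so the population is declining.

declining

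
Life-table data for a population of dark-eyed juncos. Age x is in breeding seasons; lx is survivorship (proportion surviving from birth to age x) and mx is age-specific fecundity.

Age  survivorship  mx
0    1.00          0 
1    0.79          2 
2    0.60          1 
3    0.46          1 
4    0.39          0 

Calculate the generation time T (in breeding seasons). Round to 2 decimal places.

lx·mx: 0, 1.58, 0.6, 0.46, 0 → R0 = 2.64
x·lx·mx: 0, 1.58, 1.2, 1.38, 0 → Σ = 4.16
T = 4.16 / 2.64 = 1.575758… → 1.58

1.58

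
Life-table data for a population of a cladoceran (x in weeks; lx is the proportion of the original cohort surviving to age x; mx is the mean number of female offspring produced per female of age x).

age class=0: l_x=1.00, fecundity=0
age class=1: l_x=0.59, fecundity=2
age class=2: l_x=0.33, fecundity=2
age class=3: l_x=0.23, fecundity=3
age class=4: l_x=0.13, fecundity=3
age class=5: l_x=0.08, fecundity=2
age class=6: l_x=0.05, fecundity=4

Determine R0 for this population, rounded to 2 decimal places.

3.28

lx·mx by age: 0, 1.18, 0.66, 0.69, 0.39, 0.16, 0.2
R0 = Σ lx·mx = 3.28 → 3.28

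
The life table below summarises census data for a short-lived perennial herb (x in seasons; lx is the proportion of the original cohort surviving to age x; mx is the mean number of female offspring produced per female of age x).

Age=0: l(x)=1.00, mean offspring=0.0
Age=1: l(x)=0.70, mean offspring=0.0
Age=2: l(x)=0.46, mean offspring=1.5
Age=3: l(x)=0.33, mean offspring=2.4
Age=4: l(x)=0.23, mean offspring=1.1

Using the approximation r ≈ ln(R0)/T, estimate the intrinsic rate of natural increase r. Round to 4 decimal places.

R0 = Σ lx·mx = 0 + 0 + 0.69 + 0.792 + 0.253 = 1.735
Σ x·lx·mx = 4.768; T = 4.768/1.735 = 2.74813…
r ≈ ln(R0)/T = ln(1.735)/2.74813… = 0.200503… → 0.2005

0.2005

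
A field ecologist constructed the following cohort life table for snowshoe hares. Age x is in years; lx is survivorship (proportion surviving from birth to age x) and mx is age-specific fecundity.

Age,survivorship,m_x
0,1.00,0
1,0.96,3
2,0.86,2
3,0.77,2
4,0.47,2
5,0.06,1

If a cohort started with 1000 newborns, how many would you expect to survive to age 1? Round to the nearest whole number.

Expected survivors = N0 · l_1 = 1000 × 0.96 = 960 → 960

960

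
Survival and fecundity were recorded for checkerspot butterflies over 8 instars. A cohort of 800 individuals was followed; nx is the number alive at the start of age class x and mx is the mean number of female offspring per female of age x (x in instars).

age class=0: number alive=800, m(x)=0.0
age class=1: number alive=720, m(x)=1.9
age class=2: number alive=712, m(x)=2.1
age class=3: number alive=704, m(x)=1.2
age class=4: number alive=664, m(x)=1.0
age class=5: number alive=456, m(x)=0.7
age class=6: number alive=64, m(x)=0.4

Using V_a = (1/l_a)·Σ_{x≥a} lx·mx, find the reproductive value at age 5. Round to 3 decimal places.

0.756

lx = nx/n0 = nx/800: 1, 0.9, 0.89, 0.88, 0.83, 0.57, 0.08
lx·mx for x ≥ 5: 0.399, 0.032 → sum = 0.431
V_5 = 0.431 / l_5 = 0.431 / 0.57 = 0.75614… → 0.756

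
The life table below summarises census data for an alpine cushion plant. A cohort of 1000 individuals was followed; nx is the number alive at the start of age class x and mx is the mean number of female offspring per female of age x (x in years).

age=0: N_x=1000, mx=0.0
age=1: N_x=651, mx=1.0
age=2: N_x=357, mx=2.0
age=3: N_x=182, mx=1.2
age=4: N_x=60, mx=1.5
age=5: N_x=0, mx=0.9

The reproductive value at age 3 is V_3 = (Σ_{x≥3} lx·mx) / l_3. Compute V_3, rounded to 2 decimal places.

1.69

lx = nx/n0 = nx/1000: 1, 0.651, 0.357, 0.182, 0.06, 0
lx·mx for x ≥ 3: 0.2184, 0.09, 0 → sum = 0.3084
V_3 = 0.3084 / l_3 = 0.3084 / 0.182 = 1.694505… → 1.69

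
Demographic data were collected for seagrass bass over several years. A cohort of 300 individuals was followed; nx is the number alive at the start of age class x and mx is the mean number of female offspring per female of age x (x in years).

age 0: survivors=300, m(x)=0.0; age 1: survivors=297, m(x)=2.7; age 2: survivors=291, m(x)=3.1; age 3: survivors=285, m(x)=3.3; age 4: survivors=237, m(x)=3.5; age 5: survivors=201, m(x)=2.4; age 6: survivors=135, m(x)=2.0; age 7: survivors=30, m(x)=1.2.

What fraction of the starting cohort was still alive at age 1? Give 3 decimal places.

l_1 = n_1/n_0 = 297/300 = 0.99 → 0.990

0.990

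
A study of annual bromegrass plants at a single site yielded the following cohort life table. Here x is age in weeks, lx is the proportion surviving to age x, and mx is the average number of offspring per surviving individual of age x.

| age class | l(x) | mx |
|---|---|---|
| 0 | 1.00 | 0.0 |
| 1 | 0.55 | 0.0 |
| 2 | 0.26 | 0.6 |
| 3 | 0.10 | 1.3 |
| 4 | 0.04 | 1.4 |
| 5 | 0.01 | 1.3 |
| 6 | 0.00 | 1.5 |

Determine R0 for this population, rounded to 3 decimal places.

lx·mx by age: 0, 0, 0.156, 0.13, 0.056, 0.013, 0
R0 = Σ lx·mx = 0.355 → 0.355

0.355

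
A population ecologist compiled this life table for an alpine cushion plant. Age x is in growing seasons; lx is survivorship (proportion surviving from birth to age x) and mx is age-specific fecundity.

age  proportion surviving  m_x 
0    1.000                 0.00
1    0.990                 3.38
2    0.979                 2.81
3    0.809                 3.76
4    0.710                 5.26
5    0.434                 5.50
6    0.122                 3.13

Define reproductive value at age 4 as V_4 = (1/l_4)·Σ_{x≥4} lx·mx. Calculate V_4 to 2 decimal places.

lx·mx for x ≥ 4: 3.7346, 2.387, 0.38186 → sum = 6.50346
V_4 = 6.50346 / l_4 = 6.50346 / 0.71 = 9.159803… → 9.16

9.16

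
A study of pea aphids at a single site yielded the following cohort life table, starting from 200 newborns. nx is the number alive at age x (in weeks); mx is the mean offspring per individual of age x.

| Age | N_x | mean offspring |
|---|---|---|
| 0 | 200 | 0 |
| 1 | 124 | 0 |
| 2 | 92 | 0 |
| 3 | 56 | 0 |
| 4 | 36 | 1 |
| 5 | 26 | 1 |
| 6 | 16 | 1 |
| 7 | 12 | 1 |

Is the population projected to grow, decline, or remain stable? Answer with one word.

declining

lx = nx/n0 = nx/200: 1, 0.62, 0.46, 0.28, 0.18, 0.13, 0.08, 0.06
R0 = Σ lx·mx = 0 + 0 + 0 + 0 + 0.18 + 0.13 + 0.08 + 0.06 = 0.45
R0 < 1, so the population is declining.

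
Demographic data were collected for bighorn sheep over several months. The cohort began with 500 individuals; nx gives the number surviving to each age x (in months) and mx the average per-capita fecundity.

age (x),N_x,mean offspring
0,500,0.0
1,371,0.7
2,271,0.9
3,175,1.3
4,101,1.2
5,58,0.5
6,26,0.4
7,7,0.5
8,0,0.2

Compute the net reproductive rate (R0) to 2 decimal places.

lx = nx/n0 = nx/500: 1, 0.742, 0.542, 0.35, 0.202, 0.116, 0.052, 0.014, 0
lx·mx by age: 0, 0.5194, 0.4878, 0.455, 0.2424, 0.058, 0.0208, 0.007, 0
R0 = Σ lx·mx = 1.7904 → 1.79

1.79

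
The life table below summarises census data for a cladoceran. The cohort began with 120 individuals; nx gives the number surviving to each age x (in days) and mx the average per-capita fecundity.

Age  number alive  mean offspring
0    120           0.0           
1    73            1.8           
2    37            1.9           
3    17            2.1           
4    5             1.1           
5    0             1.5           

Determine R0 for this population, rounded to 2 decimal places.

lx = nx/n0 = nx/120: 1, 0.60833…, 0.30833…, 0.14167…, 0.04167…, 0
lx·mx by age: 0, 1.095…, 0.585833…, 0.2975…, 0.045833…, 0
R0 = Σ lx·mx = 2.024167… → 2.02

2.02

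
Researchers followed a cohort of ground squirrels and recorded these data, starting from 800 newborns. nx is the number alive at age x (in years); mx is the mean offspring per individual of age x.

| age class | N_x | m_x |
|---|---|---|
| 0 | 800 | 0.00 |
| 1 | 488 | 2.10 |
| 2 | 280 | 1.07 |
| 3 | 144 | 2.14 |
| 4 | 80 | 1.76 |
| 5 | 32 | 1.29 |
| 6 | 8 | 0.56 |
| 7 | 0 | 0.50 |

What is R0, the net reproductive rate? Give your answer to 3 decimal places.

lx = nx/n0 = nx/800: 1, 0.61, 0.35, 0.18, 0.1, 0.04, 0.01, 0
lx·mx by age: 0, 1.281, 0.3745, 0.3852, 0.176, 0.0516, 0.0056, 0
R0 = Σ lx·mx = 2.2739 → 2.274

2.274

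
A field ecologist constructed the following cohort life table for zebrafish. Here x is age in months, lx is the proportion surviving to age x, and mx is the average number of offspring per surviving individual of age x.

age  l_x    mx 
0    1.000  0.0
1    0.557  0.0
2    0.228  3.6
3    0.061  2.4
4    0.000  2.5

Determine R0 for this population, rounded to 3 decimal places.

0.967

lx·mx by age: 0, 0, 0.8208, 0.1464, 0
R0 = Σ lx·mx = 0.9672 → 0.967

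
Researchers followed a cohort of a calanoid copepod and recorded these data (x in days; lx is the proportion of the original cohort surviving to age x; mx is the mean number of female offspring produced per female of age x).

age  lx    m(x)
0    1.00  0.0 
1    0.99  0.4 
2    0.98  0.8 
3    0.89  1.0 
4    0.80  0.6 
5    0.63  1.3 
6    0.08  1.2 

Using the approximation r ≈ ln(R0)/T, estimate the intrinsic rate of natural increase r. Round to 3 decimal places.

0.384

R0 = Σ lx·mx = 0 + 0.396 + 0.784 + 0.89 + 0.48 + 0.819 + 0.096 = 3.465
Σ x·lx·mx = 11.225; T = 11.225/3.465 = 3.23954…
r ≈ ln(R0)/T = ln(3.465)/3.23954… = 0.38361… → 0.384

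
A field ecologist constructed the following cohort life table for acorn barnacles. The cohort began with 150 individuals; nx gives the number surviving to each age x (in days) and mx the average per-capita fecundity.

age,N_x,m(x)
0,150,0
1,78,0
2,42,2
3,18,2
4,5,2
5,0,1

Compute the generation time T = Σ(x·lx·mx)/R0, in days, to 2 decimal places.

lx = nx/n0 = nx/150: 1, 0.52, 0.28, 0.12, 0.03333…, 0
lx·mx: 0, 0, 0.56, 0.24, 0.066667…, 0 → R0 = 0.866667…
x·lx·mx: 0, 0, 1.12, 0.72, 0.266667…, 0 → Σ = 2.106667…
T = 2.106667… / 0.866667… = 2.430769… → 2.43

2.43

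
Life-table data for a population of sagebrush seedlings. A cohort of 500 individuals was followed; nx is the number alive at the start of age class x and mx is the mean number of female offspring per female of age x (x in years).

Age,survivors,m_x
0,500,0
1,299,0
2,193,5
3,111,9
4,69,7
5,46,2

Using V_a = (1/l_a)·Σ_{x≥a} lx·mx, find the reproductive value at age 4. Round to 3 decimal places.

8.333

lx = nx/n0 = nx/500: 1, 0.598, 0.386, 0.222, 0.138, 0.092
lx·mx for x ≥ 4: 0.966, 0.184 → sum = 1.15
V_4 = 1.15 / l_4 = 1.15 / 0.138 = 8.333333… → 8.333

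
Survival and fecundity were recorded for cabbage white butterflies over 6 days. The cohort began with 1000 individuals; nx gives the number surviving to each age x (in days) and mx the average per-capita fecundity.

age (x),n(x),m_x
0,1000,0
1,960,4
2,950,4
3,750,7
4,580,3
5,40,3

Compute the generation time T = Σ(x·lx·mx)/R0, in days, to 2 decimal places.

2.36

lx = nx/n0 = nx/1000: 1, 0.96, 0.95, 0.75, 0.58, 0.04
lx·mx: 0, 3.84, 3.8, 5.25, 1.74, 0.12 → R0 = 14.75
x·lx·mx: 0, 3.84, 7.6, 15.75, 6.96, 0.6 → Σ = 34.75
T = 34.75 / 14.75 = 2.355932… → 2.36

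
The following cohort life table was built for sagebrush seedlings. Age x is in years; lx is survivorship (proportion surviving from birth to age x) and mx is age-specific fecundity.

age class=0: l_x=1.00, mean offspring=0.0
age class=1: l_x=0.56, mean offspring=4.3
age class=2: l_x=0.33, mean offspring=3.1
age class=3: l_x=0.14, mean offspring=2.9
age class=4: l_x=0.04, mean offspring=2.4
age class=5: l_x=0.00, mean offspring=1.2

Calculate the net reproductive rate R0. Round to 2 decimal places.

3.93

lx·mx by age: 0, 2.408, 1.023, 0.406, 0.096, 0
R0 = Σ lx·mx = 3.933 → 3.93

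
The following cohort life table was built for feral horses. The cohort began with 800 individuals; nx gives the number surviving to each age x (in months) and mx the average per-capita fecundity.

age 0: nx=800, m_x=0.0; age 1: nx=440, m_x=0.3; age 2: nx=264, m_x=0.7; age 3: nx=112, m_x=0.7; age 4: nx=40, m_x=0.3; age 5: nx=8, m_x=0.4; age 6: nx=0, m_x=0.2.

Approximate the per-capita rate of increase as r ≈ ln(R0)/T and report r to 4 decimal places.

-0.3421

lx = nx/n0 = nx/800: 1, 0.55, 0.33, 0.14, 0.05, 0.01, 0
R0 = Σ lx·mx = 0 + 0.165 + 0.231 + 0.098 + 0.015 + 0.004 + 0 = 0.513
Σ x·lx·mx = 1.001; T = 1.001/0.513 = 1.95127…
r ≈ ln(R0)/T = ln(0.513)/1.95127… = -0.342075… → -0.3421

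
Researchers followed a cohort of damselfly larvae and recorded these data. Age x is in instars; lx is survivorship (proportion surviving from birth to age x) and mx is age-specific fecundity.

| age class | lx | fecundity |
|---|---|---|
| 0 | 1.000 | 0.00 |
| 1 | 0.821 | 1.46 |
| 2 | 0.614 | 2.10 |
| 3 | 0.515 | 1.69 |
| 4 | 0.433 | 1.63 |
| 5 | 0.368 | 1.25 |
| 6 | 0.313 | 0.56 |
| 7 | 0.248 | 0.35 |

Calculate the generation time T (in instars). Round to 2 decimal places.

lx·mx: 0, 1.19866, 1.2894, 0.87035, 0.70579, 0.46, 0.17528, 0.0868 → R0 = 4.78628
x·lx·mx: 0, 1.19866, 2.5788, 2.61105, 2.82316, 2.3, 1.05168, 0.6076 → Σ = 13.17095
T = 13.17095 / 4.78628 = 2.751814… → 2.75

2.75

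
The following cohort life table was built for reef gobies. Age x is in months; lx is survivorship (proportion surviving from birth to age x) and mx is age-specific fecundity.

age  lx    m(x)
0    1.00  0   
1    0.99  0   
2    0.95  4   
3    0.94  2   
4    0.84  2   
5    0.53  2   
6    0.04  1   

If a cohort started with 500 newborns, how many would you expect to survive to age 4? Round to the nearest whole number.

420

Expected survivors = N0 · l_4 = 500 × 0.84 = 420 → 420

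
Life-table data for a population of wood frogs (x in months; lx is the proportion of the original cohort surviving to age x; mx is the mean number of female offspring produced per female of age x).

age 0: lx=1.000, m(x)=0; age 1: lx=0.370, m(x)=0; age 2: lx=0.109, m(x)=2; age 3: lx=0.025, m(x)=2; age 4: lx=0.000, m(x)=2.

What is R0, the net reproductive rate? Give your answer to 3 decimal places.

0.268

lx·mx by age: 0, 0, 0.218, 0.05, 0
R0 = Σ lx·mx = 0.268 → 0.268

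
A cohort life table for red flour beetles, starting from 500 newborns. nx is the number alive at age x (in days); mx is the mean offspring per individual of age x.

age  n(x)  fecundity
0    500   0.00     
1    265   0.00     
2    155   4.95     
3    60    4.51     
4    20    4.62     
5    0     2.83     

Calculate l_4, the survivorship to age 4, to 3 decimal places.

l_4 = n_4/n_0 = 20/500 = 0.04 → 0.040

0.040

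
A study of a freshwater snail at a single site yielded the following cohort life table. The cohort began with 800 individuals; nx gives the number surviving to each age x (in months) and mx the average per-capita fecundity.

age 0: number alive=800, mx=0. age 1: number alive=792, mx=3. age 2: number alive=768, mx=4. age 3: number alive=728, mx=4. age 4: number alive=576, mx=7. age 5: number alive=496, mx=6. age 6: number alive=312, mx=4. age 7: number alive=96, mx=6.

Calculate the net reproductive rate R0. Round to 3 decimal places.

lx = nx/n0 = nx/800: 1, 0.99, 0.96, 0.91, 0.72, 0.62, 0.39, 0.12
lx·mx by age: 0, 2.97, 3.84, 3.64, 5.04, 3.72, 1.56, 0.72
R0 = Σ lx·mx = 21.49 → 21.490

21.490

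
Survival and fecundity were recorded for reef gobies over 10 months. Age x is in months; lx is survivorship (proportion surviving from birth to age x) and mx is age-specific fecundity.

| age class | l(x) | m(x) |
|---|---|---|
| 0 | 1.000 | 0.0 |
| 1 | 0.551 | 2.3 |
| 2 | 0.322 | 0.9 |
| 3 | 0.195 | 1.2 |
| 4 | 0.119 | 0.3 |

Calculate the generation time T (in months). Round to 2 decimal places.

lx·mx: 0, 1.2673, 0.2898, 0.234, 0.0357 → R0 = 1.8268
x·lx·mx: 0, 1.2673, 0.5796, 0.702, 0.1428 → Σ = 2.6917
T = 2.6917 / 1.8268 = 1.473451… → 1.47

1.47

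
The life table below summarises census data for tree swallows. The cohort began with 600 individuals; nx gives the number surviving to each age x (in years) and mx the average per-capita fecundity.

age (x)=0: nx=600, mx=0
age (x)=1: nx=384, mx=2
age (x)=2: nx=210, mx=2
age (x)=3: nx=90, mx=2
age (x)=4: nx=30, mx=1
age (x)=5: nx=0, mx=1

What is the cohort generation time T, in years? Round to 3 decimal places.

lx = nx/n0 = nx/600: 1, 0.64, 0.35, 0.15, 0.05, 0
lx·mx: 0, 1.28, 0.7, 0.3, 0.05, 0 → R0 = 2.33
x·lx·mx: 0, 1.28, 1.4, 0.9, 0.2, 0 → Σ = 3.78
T = 3.78 / 2.33 = 1.622318… → 1.622

1.622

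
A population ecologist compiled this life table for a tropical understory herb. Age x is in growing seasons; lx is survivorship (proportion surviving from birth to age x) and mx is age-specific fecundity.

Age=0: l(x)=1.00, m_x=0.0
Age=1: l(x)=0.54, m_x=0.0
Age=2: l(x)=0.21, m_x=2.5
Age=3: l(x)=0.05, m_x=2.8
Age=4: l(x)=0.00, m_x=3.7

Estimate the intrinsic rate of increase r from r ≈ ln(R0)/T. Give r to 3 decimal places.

-0.185

R0 = Σ lx·mx = 0 + 0 + 0.525 + 0.14 + 0 = 0.665
Σ x·lx·mx = 1.47; T = 1.47/0.665 = 2.21053…
r ≈ ln(R0)/T = ln(0.665)/2.21053… = -0.18456… → -0.185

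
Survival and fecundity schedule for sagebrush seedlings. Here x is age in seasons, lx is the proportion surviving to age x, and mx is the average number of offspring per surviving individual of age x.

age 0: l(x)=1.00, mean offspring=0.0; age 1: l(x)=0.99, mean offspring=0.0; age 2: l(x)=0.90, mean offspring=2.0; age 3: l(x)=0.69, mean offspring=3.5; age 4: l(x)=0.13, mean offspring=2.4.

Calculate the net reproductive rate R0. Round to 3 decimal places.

4.527

lx·mx by age: 0, 0, 1.8, 2.415, 0.312
R0 = Σ lx·mx = 4.527 → 4.527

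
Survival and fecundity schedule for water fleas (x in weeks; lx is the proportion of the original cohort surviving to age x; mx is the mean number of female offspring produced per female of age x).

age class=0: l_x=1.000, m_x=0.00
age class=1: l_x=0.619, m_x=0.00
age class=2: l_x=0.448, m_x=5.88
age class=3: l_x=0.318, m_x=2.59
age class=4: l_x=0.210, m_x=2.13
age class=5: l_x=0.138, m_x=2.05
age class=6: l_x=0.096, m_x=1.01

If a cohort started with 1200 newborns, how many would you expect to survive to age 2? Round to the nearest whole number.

Expected survivors = N0 · l_2 = 1200 × 0.448 = 537.6 → 538

538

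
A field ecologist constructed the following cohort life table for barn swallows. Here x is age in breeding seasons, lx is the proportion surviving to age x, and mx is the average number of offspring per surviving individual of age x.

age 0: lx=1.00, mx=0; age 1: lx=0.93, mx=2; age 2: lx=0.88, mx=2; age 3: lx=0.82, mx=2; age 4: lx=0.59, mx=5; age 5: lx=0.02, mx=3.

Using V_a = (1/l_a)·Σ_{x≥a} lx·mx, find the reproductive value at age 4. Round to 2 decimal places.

5.10

lx·mx for x ≥ 4: 2.95, 0.06 → sum = 3.01
V_4 = 3.01 / l_4 = 3.01 / 0.59 = 5.101695… → 5.10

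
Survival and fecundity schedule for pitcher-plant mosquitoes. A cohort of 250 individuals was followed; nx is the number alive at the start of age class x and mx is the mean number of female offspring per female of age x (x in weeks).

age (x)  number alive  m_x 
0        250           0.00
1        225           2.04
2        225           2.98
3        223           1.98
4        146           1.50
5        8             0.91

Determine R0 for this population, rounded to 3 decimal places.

lx = nx/n0 = nx/250: 1, 0.9, 0.9, 0.892, 0.584, 0.032
lx·mx by age: 0, 1.836, 2.682, 1.76616, 0.876, 0.02912
R0 = Σ lx·mx = 7.18928 → 7.189

7.189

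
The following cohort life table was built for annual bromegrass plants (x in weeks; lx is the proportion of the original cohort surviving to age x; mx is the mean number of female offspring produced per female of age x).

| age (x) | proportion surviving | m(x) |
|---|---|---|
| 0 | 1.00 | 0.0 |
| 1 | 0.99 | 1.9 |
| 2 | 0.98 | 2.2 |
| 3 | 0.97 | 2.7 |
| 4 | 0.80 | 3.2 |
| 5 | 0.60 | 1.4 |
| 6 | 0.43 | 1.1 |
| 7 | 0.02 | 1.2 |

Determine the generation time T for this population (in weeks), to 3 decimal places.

lx·mx: 0, 1.881, 2.156, 2.619, 2.56, 0.84, 0.473, 0.024 → R0 = 10.553
x·lx·mx: 0, 1.881, 4.312, 7.857, 10.24, 4.2, 2.838, 0.168 → Σ = 31.496
T = 31.496 / 10.553 = 2.984554… → 2.985

2.985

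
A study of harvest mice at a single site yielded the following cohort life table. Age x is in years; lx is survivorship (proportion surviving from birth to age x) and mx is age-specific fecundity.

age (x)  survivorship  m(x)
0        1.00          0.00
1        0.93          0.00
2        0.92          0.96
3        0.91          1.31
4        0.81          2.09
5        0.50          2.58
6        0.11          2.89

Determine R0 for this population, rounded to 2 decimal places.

5.38

lx·mx by age: 0, 0, 0.8832, 1.1921, 1.6929, 1.29, 0.3179
R0 = Σ lx·mx = 5.3761 → 5.38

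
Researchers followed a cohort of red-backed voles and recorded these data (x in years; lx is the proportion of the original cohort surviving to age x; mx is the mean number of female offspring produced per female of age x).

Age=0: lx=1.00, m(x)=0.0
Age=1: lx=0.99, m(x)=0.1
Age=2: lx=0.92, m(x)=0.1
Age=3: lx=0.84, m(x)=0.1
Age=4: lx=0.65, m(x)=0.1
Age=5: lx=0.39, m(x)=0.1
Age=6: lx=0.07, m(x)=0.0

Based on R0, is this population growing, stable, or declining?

declining

R0 = Σ lx·mx = 0 + 0.099 + 0.092 + 0.084 + 0.065 + 0.039 + 0 = 0.379
R0 < 1, so the population is declining.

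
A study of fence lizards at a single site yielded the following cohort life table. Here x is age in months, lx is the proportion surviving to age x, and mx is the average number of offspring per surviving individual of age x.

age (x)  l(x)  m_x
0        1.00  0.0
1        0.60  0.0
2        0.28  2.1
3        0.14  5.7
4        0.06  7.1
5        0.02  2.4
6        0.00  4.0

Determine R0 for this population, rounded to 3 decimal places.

1.860

lx·mx by age: 0, 0, 0.588, 0.798, 0.426, 0.048, 0
R0 = Σ lx·mx = 1.86 → 1.860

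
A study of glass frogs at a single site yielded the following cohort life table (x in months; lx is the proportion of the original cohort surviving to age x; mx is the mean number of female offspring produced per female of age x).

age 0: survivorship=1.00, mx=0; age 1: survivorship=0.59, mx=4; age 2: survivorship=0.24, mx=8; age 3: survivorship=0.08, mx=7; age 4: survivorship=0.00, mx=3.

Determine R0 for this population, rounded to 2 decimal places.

lx·mx by age: 0, 2.36, 1.92, 0.56, 0
R0 = Σ lx·mx = 4.84 → 4.84

4.84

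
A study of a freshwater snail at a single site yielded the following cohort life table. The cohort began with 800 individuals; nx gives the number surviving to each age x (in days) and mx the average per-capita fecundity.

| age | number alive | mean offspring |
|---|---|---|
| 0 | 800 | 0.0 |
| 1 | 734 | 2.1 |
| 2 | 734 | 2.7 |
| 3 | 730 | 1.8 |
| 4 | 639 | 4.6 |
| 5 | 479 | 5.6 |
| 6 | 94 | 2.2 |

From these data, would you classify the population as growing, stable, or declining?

growing

lx = nx/n0 = nx/800: 1, 0.9175, 0.9175, 0.9125, 0.79875, 0.59875, 0.1175
R0 = Σ lx·mx = 0 + 1.92675 + 2.47725 + 1.6425 + 3.67425 + 3.353 + 0.2585 = 13.33225
R0 > 1, so the population is growing.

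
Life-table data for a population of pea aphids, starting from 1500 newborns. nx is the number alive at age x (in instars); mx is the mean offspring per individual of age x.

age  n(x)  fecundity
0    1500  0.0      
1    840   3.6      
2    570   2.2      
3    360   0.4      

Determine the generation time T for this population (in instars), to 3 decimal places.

1.349

lx = nx/n0 = nx/1500: 1, 0.56, 0.38, 0.24
lx·mx: 0, 2.016, 0.836, 0.096 → R0 = 2.948
x·lx·mx: 0, 2.016, 1.672, 0.288 → Σ = 3.976
T = 3.976 / 2.948 = 1.348711… → 1.349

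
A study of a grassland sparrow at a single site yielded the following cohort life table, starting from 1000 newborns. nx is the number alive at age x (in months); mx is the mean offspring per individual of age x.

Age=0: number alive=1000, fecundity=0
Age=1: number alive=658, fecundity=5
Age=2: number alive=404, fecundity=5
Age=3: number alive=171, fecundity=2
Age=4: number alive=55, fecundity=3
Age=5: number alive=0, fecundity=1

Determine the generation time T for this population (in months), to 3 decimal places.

1.550

lx = nx/n0 = nx/1000: 1, 0.658, 0.404, 0.171, 0.055, 0
lx·mx: 0, 3.29, 2.02, 0.342, 0.165, 0 → R0 = 5.817
x·lx·mx: 0, 3.29, 4.04, 1.026, 0.66, 0 → Σ = 9.016
T = 9.016 / 5.817 = 1.54994… → 1.550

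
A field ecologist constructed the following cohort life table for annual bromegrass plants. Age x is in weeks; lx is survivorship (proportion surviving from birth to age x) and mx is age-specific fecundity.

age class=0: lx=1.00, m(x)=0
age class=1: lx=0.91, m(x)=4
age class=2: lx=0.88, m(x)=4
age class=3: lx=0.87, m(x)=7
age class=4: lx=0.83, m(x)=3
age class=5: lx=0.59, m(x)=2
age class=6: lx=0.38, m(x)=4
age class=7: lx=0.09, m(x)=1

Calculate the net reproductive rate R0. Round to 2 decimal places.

lx·mx by age: 0, 3.64, 3.52, 6.09, 2.49, 1.18, 1.52, 0.09
R0 = Σ lx·mx = 18.53 → 18.53

18.53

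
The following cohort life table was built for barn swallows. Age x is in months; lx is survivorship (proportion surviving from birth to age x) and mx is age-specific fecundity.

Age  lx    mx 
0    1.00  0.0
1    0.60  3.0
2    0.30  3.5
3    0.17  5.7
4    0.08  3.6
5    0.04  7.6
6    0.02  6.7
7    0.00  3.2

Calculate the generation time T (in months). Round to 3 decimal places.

2.262

lx·mx: 0, 1.8, 1.05, 0.969, 0.288, 0.304, 0.134, 0 → R0 = 4.545
x·lx·mx: 0, 1.8, 2.1, 2.907, 1.152, 1.52, 0.804, 0 → Σ = 10.283
T = 10.283 / 4.545 = 2.262486… → 2.262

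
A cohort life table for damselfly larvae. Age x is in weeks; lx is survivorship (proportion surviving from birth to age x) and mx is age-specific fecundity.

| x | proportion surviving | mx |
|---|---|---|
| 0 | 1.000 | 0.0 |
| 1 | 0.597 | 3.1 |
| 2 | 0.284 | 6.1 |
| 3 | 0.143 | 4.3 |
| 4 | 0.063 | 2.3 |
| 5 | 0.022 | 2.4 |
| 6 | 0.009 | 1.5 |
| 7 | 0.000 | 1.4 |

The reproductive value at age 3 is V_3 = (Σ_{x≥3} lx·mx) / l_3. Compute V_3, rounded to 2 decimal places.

lx·mx for x ≥ 3: 0.6149, 0.1449, 0.0528, 0.0135, 0 → sum = 0.8261
V_3 = 0.8261 / l_3 = 0.8261 / 0.143 = 5.776923… → 5.78

5.78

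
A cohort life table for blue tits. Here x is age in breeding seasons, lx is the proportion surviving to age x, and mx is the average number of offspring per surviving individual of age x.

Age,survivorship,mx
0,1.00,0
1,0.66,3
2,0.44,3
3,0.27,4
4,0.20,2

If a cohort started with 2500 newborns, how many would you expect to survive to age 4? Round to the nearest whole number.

500

Expected survivors = N0 · l_4 = 2500 × 0.20 = 500 → 500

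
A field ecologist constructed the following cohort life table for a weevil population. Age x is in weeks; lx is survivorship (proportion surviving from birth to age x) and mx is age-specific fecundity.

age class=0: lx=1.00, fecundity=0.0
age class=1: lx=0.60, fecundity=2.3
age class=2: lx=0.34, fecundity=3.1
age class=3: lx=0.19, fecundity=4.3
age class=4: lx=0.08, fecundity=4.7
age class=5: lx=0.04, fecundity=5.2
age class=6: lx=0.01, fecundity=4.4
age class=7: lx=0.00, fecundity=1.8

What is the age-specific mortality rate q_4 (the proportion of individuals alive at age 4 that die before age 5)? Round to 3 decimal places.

0.500

q_4 = (l_4 − l_5) / l_4 = (0.08 − 0.04) / 0.08
     = 0.04 / 0.08 = 0.5 → 0.500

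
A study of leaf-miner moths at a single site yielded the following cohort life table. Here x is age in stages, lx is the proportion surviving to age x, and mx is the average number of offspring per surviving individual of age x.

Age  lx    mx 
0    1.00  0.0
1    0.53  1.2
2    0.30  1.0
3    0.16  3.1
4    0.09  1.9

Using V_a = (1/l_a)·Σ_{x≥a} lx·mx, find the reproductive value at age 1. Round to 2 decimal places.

3.02

lx·mx for x ≥ 1: 0.636, 0.3, 0.496, 0.171 → sum = 1.603
V_1 = 1.603 / l_1 = 1.603 / 0.53 = 3.024528… → 3.02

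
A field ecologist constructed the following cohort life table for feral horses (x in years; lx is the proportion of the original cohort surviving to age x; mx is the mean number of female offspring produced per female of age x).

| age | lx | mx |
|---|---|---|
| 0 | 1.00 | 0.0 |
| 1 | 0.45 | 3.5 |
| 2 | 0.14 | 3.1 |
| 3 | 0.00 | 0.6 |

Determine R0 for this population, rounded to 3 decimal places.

lx·mx by age: 0, 1.575, 0.434, 0
R0 = Σ lx·mx = 2.009 → 2.009

2.009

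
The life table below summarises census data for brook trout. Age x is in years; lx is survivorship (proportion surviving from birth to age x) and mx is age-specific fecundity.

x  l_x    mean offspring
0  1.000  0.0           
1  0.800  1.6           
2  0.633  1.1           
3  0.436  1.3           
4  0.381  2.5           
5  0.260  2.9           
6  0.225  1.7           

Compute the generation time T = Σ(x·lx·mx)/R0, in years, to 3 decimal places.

3.076

lx·mx: 0, 1.28, 0.6963, 0.5668, 0.9525, 0.754, 0.3825 → R0 = 4.6321
x·lx·mx: 0, 1.28, 1.3926, 1.7004, 3.81, 3.77, 2.295 → Σ = 14.248
T = 14.248 / 4.6321 = 3.075927… → 3.076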